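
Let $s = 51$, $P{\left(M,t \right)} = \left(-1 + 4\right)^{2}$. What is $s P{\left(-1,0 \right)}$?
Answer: $459$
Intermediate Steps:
$P{\left(M,t \right)} = 9$ ($P{\left(M,t \right)} = 3^{2} = 9$)
$s P{\left(-1,0 \right)} = 51 \cdot 9 = 459$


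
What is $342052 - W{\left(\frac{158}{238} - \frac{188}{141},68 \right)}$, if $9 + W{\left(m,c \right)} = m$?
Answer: $\frac{122116016}{357} \approx 3.4206 \cdot 10^{5}$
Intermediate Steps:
$W{\left(m,c \right)} = -9 + m$
$342052 - W{\left(\frac{158}{238} - \frac{188}{141},68 \right)} = 342052 - \left(-9 + \left(\frac{158}{238} - \frac{188}{141}\right)\right) = 342052 - \left(-9 + \left(158 \cdot \frac{1}{238} - \frac{4}{3}\right)\right) = 342052 - \left(-9 + \left(\frac{79}{119} - \frac{4}{3}\right)\right) = 342052 - \left(-9 - \frac{239}{357}\right) = 342052 - - \frac{3452}{357} = 342052 + \frac{3452}{357} = \frac{122116016}{357}$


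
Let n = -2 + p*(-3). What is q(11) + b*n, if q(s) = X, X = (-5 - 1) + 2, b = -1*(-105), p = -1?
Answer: 101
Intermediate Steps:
b = 105
n = 1 (n = -2 - 1*(-3) = -2 + 3 = 1)
X = -4 (X = -6 + 2 = -4)
q(s) = -4
q(11) + b*n = -4 + 105*1 = -4 + 105 = 101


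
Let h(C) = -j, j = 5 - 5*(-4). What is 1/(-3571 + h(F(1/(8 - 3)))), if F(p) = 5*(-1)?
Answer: -1/3596 ≈ -0.00027809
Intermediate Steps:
F(p) = -5
j = 25 (j = 5 + 20 = 25)
h(C) = -25 (h(C) = -1*25 = -25)
1/(-3571 + h(F(1/(8 - 3)))) = 1/(-3571 - 25) = 1/(-3596) = -1/3596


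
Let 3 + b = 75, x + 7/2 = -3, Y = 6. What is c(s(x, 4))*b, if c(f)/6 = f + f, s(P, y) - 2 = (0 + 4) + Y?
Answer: 10368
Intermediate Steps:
x = -13/2 (x = -7/2 - 3 = -13/2 ≈ -6.5000)
b = 72 (b = -3 + 75 = 72)
s(P, y) = 12 (s(P, y) = 2 + ((0 + 4) + 6) = 2 + (4 + 6) = 2 + 10 = 12)
c(f) = 12*f (c(f) = 6*(f + f) = 6*(2*f) = 12*f)
c(s(x, 4))*b = (12*12)*72 = 144*72 = 10368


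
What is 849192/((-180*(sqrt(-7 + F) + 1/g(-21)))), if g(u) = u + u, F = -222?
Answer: 990724/2019785 + 41610408*I*sqrt(229)/2019785 ≈ 0.49051 + 311.76*I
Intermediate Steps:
g(u) = 2*u
849192/((-180*(sqrt(-7 + F) + 1/g(-21)))) = 849192/((-180*(sqrt(-7 - 222) + 1/(2*(-21))))) = 849192/((-180*(sqrt(-229) + 1/(-42)))) = 849192/((-180*(I*sqrt(229) - 1/42))) = 849192/((-180*(-1/42 + I*sqrt(229)))) = 849192/(30/7 - 180*I*sqrt(229))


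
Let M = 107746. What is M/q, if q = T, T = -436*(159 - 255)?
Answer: 53873/20928 ≈ 2.5742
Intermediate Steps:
T = 41856 (T = -436*(-96) = 41856)
q = 41856
M/q = 107746/41856 = 107746*(1/41856) = 53873/20928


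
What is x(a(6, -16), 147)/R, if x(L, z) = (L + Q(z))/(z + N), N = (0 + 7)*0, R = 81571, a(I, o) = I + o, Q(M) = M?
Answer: 137/11990937 ≈ 1.1425e-5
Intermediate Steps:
N = 0 (N = 7*0 = 0)
x(L, z) = (L + z)/z (x(L, z) = (L + z)/(z + 0) = (L + z)/z)
x(a(6, -16), 147)/R = (((6 - 16) + 147)/147)/81571 = ((-10 + 147)/147)*(1/81571) = ((1/147)*137)*(1/81571) = (137/147)*(1/81571) = 137/11990937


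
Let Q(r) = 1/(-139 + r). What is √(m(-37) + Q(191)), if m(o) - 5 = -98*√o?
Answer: √(3393 - 66248*I*√37)/26 ≈ 17.337 - 17.192*I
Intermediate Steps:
m(o) = 5 - 98*√o
√(m(-37) + Q(191)) = √((5 - 98*I*√37) + 1/(-139 + 191)) = √((5 - 98*I*√37) + 1/52) = √(261/52 - 98*I*√37)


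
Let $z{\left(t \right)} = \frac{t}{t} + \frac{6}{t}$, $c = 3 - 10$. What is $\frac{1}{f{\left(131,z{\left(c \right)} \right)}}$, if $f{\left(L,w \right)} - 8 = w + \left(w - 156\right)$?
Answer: $- \frac{7}{1034} \approx -0.0067698$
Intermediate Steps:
$c = -7$ ($c = 3 - 10 = -7$)
$z{\left(t \right)} = 1 + \frac{6}{t}$
$f{\left(L,w \right)} = -148 + 2 w$ ($f{\left(L,w \right)} = 8 + \left(w + \left(w - 156\right)\right) = 8 + \left(w + \left(-156 + w\right)\right) = 8 + \left(-156 + 2 w\right) = -148 + 2 w$)
$\frac{1}{f{\left(131,z{\left(c \right)} \right)}} = \frac{1}{-148 + 2 \frac{6 - 7}{-7}} = \frac{1}{-148 + 2 \left(\left(- \frac{1}{7}\right) \left(-1\right)\right)} = \frac{1}{-148 + 2 \cdot \frac{1}{7}} = \frac{1}{-148 + \frac{2}{7}} = \frac{1}{- \frac{1034}{7}} = - \frac{7}{1034}$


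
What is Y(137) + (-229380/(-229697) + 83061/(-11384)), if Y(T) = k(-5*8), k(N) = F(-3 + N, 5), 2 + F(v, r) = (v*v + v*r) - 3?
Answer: 4243156684995/2614870648 ≈ 1622.7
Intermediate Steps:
F(v, r) = -5 + v² + r*v (F(v, r) = -2 + ((v*v + v*r) - 3) = -2 + ((v² + r*v) - 3) = -2 + (-3 + v² + r*v) = -5 + v² + r*v)
k(N) = -20 + (-3 + N)² + 5*N (k(N) = -5 + (-3 + N)² + 5*(-3 + N) = -5 + (-3 + N)² + (-15 + 5*N) = -20 + (-3 + N)² + 5*N)
Y(T) = 1629 (Y(T) = -11 + (-5*8)² - (-5)*8 = -11 + (-40)² - 1*(-40) = -11 + 1600 + 40 = 1629)
Y(137) + (-229380/(-229697) + 83061/(-11384)) = 1629 + (-229380/(-229697) + 83061/(-11384)) = 1629 + (-229380*(-1/229697) + 83061*(-1/11384)) = 1629 + (229380/229697 - 83061/11384) = 1629 - 16467600597/2614870648 = 4243156684995/2614870648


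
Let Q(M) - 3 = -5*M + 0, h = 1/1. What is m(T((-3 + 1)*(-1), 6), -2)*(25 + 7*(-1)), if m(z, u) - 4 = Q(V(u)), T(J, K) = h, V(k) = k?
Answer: 306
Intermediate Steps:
h = 1
T(J, K) = 1
Q(M) = 3 - 5*M (Q(M) = 3 + (-5*M + 0) = 3 - 5*M)
m(z, u) = 7 - 5*u (m(z, u) = 4 + (3 - 5*u) = 7 - 5*u)
m(T((-3 + 1)*(-1), 6), -2)*(25 + 7*(-1)) = (7 - 5*(-2))*(25 + 7*(-1)) = (7 + 10)*(25 - 7) = 17*18 = 306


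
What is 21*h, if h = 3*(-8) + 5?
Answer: -399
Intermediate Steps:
h = -19 (h = -24 + 5 = -19)
21*h = 21*(-19) = -399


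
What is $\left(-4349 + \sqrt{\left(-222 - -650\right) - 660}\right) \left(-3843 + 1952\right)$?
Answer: $8223959 - 3782 i \sqrt{58} \approx 8.224 \cdot 10^{6} - 28803.0 i$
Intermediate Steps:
$\left(-4349 + \sqrt{\left(-222 - -650\right) - 660}\right) \left(-3843 + 1952\right) = \left(-4349 + \sqrt{\left(-222 + 650\right) - 660}\right) \left(-1891\right) = \left(-4349 + \sqrt{428 - 660}\right) \left(-1891\right) = \left(-4349 + \sqrt{-232}\right) \left(-1891\right) = \left(-4349 + 2 i \sqrt{58}\right) \left(-1891\right) = 8223959 - 3782 i \sqrt{58}$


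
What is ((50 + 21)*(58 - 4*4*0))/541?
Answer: 4118/541 ≈ 7.6118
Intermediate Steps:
((50 + 21)*(58 - 4*4*0))/541 = (71*(58 - 16*0))*(1/541) = (71*(58 + 0))*(1/541) = (71*58)*(1/541) = 4118*(1/541) = 4118/541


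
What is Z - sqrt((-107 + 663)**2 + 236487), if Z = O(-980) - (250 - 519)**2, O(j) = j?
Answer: -73341 - 47*sqrt(247) ≈ -74080.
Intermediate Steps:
Z = -73341 (Z = -980 - (250 - 519)**2 = -980 - 1*(-269)**2 = -980 - 1*72361 = -980 - 72361 = -73341)
Z - sqrt((-107 + 663)**2 + 236487) = -73341 - sqrt((-107 + 663)**2 + 236487) = -73341 - sqrt(556**2 + 236487) = -73341 - sqrt(309136 + 236487) = -73341 - sqrt(545623) = -73341 - 47*sqrt(247)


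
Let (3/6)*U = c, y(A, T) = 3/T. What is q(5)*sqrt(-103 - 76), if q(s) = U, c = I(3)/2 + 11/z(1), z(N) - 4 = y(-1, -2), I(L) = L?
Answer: 59*I*sqrt(179)/5 ≈ 157.87*I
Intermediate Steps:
z(N) = 5/2 (z(N) = 4 + 3/(-2) = 4 + 3*(-1/2) = 4 - 3/2 = 5/2)
c = 59/10 (c = 3/2 + 11/(5/2) = 3*(1/2) + 11*(2/5) = 3/2 + 22/5 = 59/10 ≈ 5.9000)
U = 59/5 (U = 2*(59/10) = 59/5 ≈ 11.800)
q(s) = 59/5
q(5)*sqrt(-103 - 76) = 59*sqrt(-103 - 76)/5 = 59*sqrt(-179)/5 = 59*(I*sqrt(179))/5 = 59*I*sqrt(179)/5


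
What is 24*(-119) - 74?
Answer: -2930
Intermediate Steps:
24*(-119) - 74 = -2856 - 74 = -2930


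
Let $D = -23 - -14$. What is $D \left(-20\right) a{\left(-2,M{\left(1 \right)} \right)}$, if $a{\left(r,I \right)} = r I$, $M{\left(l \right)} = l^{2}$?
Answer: $-360$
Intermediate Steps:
$a{\left(r,I \right)} = I r$
$D = -9$ ($D = -23 + 14 = -9$)
$D \left(-20\right) a{\left(-2,M{\left(1 \right)} \right)} = \left(-9\right) \left(-20\right) 1^{2} \left(-2\right) = 180 \cdot 1 \left(-2\right) = 180 \left(-2\right) = -360$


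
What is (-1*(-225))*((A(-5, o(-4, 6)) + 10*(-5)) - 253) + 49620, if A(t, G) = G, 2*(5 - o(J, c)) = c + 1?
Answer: -36435/2 ≈ -18218.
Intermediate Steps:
o(J, c) = 9/2 - c/2 (o(J, c) = 5 - (c + 1)/2 = 5 - (1 + c)/2 = 5 + (-½ - c/2) = 9/2 - c/2)
(-1*(-225))*((A(-5, o(-4, 6)) + 10*(-5)) - 253) + 49620 = (-1*(-225))*(((9/2 - ½*6) + 10*(-5)) - 253) + 49620 = 225*(((9/2 - 3) - 50) - 253) + 49620 = 225*((3/2 - 50) - 253) + 49620 = 225*(-97/2 - 253) + 49620 = 225*(-603/2) + 49620 = -135675/2 + 49620 = -36435/2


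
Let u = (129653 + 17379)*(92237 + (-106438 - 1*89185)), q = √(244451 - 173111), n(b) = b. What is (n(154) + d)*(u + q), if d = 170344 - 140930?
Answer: -449464656807936 + 59136*√17835 ≈ -4.4946e+14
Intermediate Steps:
q = 2*√17835 (q = √71340 = 2*√17835 ≈ 267.10)
u = -15201050352 (u = 147032*(92237 + (-106438 - 89185)) = 147032*(92237 - 195623) = 147032*(-103386) = -15201050352)
d = 29414
(n(154) + d)*(u + q) = (154 + 29414)*(-15201050352 + 2*√17835) = 29568*(-15201050352 + 2*√17835) = -449464656807936 + 59136*√17835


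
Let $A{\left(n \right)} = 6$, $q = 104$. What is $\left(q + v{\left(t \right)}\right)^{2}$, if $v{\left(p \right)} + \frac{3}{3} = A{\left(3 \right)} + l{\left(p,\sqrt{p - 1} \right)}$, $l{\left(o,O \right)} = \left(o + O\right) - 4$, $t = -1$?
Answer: $\left(104 + i \sqrt{2}\right)^{2} \approx 10814.0 + 294.16 i$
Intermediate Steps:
$l{\left(o,O \right)} = -4 + O + o$ ($l{\left(o,O \right)} = \left(O + o\right) - 4 = -4 + O + o$)
$v{\left(p \right)} = 1 + p + \sqrt{-1 + p}$ ($v{\left(p \right)} = -1 + \left(6 + \left(-4 + \sqrt{p - 1} + p\right)\right) = -1 + \left(6 + \left(-4 + \sqrt{-1 + p} + p\right)\right) = -1 + \left(6 + \left(-4 + p + \sqrt{-1 + p}\right)\right) = -1 + \left(2 + p + \sqrt{-1 + p}\right) = 1 + p + \sqrt{-1 + p}$)
$\left(q + v{\left(t \right)}\right)^{2} = \left(104 + \left(1 - 1 + \sqrt{-1 - 1}\right)\right)^{2} = \left(104 + \left(1 - 1 + \sqrt{-2}\right)\right)^{2} = \left(104 + \left(1 - 1 + i \sqrt{2}\right)\right)^{2} = \left(104 + i \sqrt{2}\right)^{2}$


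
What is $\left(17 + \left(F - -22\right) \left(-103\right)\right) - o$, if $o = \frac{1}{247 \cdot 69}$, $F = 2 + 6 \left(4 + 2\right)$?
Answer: $- \frac{105036010}{17043} \approx -6163.0$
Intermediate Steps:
$F = 38$ ($F = 2 + 6 \cdot 6 = 2 + 36 = 38$)
$o = \frac{1}{17043} \approx 5.8675 \cdot 10^{-5}$
$\left(17 + \left(F - -22\right) \left(-103\right)\right) - o = \left(17 + \left(38 - -22\right) \left(-103\right)\right) - \frac{1}{17043} = \left(17 + \left(38 + 22\right) \left(-103\right)\right) - \frac{1}{17043} = \left(17 + 60 \left(-103\right)\right) - \frac{1}{17043} = \left(17 - 6180\right) - \frac{1}{17043} = -6163 - \frac{1}{17043} = - \frac{105036010}{17043}$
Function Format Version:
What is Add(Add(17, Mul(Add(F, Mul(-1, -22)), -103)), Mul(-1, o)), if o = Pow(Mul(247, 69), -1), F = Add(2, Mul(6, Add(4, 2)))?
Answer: Rational(-105036010, 17043) ≈ -6163.0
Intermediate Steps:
F = 38 (F = Add(2, Mul(6, 6)) = Add(2, 36) = 38)
o = Rational(1, 17043) (o = Pow(17043, -1) = Rational(1, 17043) ≈ 5.8675e-5)
Add(Add(17, Mul(Add(F, Mul(-1, -22)), -103)), Mul(-1, o)) = Add(Add(17, Mul(Add(38, Mul(-1, -22)), -103)), Mul(-1, Rational(1, 17043))) = Add(Add(17, Mul(Add(38, 22), -103)), Rational(-1, 17043)) = Add(Add(17, Mul(60, -103)), Rational(-1, 17043)) = Add(Add(17, -6180), Rational(-1, 17043)) = Add(-6163, Rational(-1, 17043)) = Rational(-105036010, 17043)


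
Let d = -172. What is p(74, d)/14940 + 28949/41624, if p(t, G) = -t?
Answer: 107354471/155465640 ≈ 0.69053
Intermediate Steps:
p(74, d)/14940 + 28949/41624 = -1*74/14940 + 28949/41624 = -74*1/14940 + 28949*(1/41624) = -37/7470 + 28949/41624 = 107354471/155465640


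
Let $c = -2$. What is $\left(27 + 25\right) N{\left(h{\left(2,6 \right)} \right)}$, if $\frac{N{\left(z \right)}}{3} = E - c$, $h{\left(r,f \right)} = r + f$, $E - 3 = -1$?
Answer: $624$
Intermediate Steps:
$E = 2$ ($E = 3 - 1 = 2$)
$h{\left(r,f \right)} = f + r$
$N{\left(z \right)} = 12$ ($N{\left(z \right)} = 3 \left(2 - -2\right) = 3 \left(2 + 2\right) = 3 \cdot 4 = 12$)
$\left(27 + 25\right) N{\left(h{\left(2,6 \right)} \right)} = \left(27 + 25\right) 12 = 52 \cdot 12 = 624$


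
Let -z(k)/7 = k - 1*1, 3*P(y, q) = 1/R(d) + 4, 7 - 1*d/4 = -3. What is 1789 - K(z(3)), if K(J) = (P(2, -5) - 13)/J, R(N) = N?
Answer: 3004121/1680 ≈ 1788.2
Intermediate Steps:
d = 40 (d = 28 - 4*(-3) = 28 + 12 = 40)
P(y, q) = 161/120 (P(y, q) = (1/40 + 4)/3 = (1/3)*(161/40) = 161/120)
z(k) = 7 - 7*k (z(k) = -7*(k - 1*1) = -7*(k - 1) = -7*(-1 + k) = 7 - 7*k)
K(J) = -1399/(120*J) (K(J) = (161/120 - 13)/J = -1399/(120*J))
1789 - K(z(3)) = 1789 - (-1399)/(120*(7 - 7*3)) = 1789 - (-1399)/(120*(7 - 21)) = 1789 - (-1399)/(120*(-14)) = 1789 - (-1399)*(-1)/(120*14) = 1789 - 1*1399/1680 = 1789 - 1399/1680 = 3004121/1680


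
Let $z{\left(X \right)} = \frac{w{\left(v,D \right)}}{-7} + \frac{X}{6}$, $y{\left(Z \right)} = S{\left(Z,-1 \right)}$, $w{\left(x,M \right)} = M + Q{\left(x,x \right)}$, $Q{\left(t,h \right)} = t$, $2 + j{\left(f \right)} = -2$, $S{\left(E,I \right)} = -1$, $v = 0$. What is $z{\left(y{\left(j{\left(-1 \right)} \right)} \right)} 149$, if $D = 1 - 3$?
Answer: $\frac{745}{42} \approx 17.738$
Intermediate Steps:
$j{\left(f \right)} = -4$ ($j{\left(f \right)} = -2 - 2 = -4$)
$D = -2$ ($D = 1 - 3 = -2$)
$w{\left(x,M \right)} = M + x$
$y{\left(Z \right)} = -1$
$z{\left(X \right)} = \frac{2}{7} + \frac{X}{6}$ ($z{\left(X \right)} = \frac{-2 + 0}{-7} + \frac{X}{6} = \left(-2\right) \left(- \frac{1}{7}\right) + X \frac{1}{6} = \frac{2}{7} + \frac{X}{6}$)
$z{\left(y{\left(j{\left(-1 \right)} \right)} \right)} 149 = \left(\frac{2}{7} + \frac{1}{6} \left(-1\right)\right) 149 = \left(\frac{2}{7} - \frac{1}{6}\right) 149 = \frac{5}{42} \cdot 149 = \frac{745}{42}$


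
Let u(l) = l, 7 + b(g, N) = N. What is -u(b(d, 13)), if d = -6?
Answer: -6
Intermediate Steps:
b(g, N) = -7 + N
-u(b(d, 13)) = -(-7 + 13) = -1*6 = -6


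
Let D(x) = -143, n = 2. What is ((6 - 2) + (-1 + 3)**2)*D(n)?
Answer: -1144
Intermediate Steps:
((6 - 2) + (-1 + 3)**2)*D(n) = ((6 - 2) + (-1 + 3)**2)*(-143) = (4 + 2**2)*(-143) = (4 + 4)*(-143) = 8*(-143) = -1144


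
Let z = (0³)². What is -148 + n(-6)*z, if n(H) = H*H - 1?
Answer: -148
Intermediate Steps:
n(H) = -1 + H² (n(H) = H² - 1 = -1 + H²)
z = 0 (z = 0² = 0)
-148 + n(-6)*z = -148 + (-1 + (-6)²)*0 = -148 + (-1 + 36)*0 = -148 + 35*0 = -148 + 0 = -148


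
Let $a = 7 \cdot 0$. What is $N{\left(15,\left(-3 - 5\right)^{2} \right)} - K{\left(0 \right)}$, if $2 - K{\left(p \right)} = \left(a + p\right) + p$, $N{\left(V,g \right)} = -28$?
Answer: $-30$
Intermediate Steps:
$a = 0$
$K{\left(p \right)} = 2 - 2 p$ ($K{\left(p \right)} = 2 - \left(\left(0 + p\right) + p\right) = 2 - \left(p + p\right) = 2 - 2 p$)
$N{\left(15,\left(-3 - 5\right)^{2} \right)} - K{\left(0 \right)} = -28 - \left(2 - 0\right) = -28 - \left(2 + 0\right) = -28 - 2 = -30$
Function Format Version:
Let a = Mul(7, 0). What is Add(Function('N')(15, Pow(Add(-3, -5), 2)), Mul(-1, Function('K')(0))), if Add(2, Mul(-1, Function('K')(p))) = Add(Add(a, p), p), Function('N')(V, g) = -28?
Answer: -30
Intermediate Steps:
a = 0
Function('K')(p) = Add(2, Mul(-2, p)) (Function('K')(p) = Add(2, Mul(-1, Add(Add(0, p), p))) = Add(2, Mul(-1, Add(p, p))) = Add(2, Mul(-1, Mul(2, p))) = Add(2, Mul(-2, p)))
Add(Function('N')(15, Pow(Add(-3, -5), 2)), Mul(-1, Function('K')(0))) = Add(-28, Mul(-1, Add(2, Mul(-2, 0)))) = Add(-28, Mul(-1, Add(2, 0))) = Add(-28, Mul(-1, 2)) = Add(-28, -2) = -30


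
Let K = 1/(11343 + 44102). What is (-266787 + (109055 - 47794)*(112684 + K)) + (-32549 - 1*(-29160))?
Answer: 382729313836121/55445 ≈ 6.9029e+9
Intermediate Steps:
K = 1/55445 ≈ 1.8036e-5
(-266787 + (109055 - 47794)*(112684 + K)) + (-32549 - 1*(-29160)) = (-266787 + (109055 - 47794)*(112684 + 1/55445)) + (-32549 - 1*(-29160)) = (-266787 + 61261*(6247764381/55445)) + (-32549 + 29160) = (-266787 + 382744293744441/55445) - 3389 = 382729501739226/55445 - 3389 = 382729313836121/55445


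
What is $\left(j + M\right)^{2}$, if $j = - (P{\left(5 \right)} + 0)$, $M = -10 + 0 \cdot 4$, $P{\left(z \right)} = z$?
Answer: $225$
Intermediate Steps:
$M = -10$ ($M = -10 + 0 = -10$)
$j = -5$ ($j = - (5 + 0) = \left(-1\right) 5 = -5$)
$\left(j + M\right)^{2} = \left(-5 - 10\right)^{2} = \left(-15\right)^{2} = 225$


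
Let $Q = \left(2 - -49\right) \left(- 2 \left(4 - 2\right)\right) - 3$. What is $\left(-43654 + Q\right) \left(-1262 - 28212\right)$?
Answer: $1292759114$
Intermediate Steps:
$Q = -207$ ($Q = \left(2 + 49\right) \left(\left(-2\right) 2\right) - 3 = 51 \left(-4\right) - 3 = -204 - 3 = -207$)
$\left(-43654 + Q\right) \left(-1262 - 28212\right) = \left(-43654 - 207\right) \left(-1262 - 28212\right) = \left(-43861\right) \left(-29474\right) = 1292759114$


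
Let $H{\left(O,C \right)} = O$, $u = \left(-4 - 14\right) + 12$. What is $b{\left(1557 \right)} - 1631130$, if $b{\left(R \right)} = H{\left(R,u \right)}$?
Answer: $-1629573$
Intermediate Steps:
$u = -6$ ($u = -18 + 12 = -6$)
$b{\left(R \right)} = R$
$b{\left(1557 \right)} - 1631130 = 1557 - 1631130 = -1629573$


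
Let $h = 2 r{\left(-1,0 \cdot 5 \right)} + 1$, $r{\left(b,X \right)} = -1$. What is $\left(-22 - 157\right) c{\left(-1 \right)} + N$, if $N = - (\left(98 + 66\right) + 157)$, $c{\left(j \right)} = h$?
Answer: $-142$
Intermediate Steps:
$h = -1$ ($h = 2 \left(-1\right) + 1 = -2 + 1 = -1$)
$c{\left(j \right)} = -1$
$N = -321$ ($N = - (164 + 157) = \left(-1\right) 321 = -321$)
$\left(-22 - 157\right) c{\left(-1 \right)} + N = \left(-22 - 157\right) \left(-1\right) - 321 = \left(-179\right) \left(-1\right) - 321 = 179 - 321 = -142$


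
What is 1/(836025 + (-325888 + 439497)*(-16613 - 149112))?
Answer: -1/18827015500 ≈ -5.3115e-11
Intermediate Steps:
1/(836025 + (-325888 + 439497)*(-16613 - 149112)) = 1/(836025 + 113609*(-165725)) = 1/(836025 - 18827851525) = 1/(-18827015500) = -1/18827015500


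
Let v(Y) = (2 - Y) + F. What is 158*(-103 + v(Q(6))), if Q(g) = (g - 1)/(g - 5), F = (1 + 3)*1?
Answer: -16116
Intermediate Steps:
F = 4 (F = 4*1 = 4)
Q(g) = (-1 + g)/(-5 + g)
v(Y) = 6 - Y (v(Y) = (2 - Y) + 4 = 6 - Y)
158*(-103 + v(Q(6))) = 158*(-103 + (6 - (-1 + 6)/(-5 + 6))) = 158*(-103 + (6 - 5/1)) = 158*(-103 + (6 - 5)) = 158*(-103 + 1) = 158*(-102) = -16116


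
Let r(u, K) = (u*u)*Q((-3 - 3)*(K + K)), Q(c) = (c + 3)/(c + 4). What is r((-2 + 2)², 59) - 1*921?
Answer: -921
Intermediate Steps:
Q(c) = (3 + c)/(4 + c)
r(u, K) = u²*(3 - 12*K)/(4 - 12*K) (r(u, K) = (u*u)*((3 + (-3 - 3)*(K + K))/(4 + (-3 - 3)*(K + K))) = u²*((3 - 12*K)/(4 - 12*K)) = u²*(3 - 12*K)/(4 - 12*K))
r((-2 + 2)², 59) - 1*921 = 3*((-2 + 2)²)²*(-1 + 4*59)/(4*(-1 + 3*59)) - 1*921 = 3*(0²)²*(-1 + 236)/(4*(-1 + 177)) - 921 = (¾)*0²*235/176 - 921 = (¾)*0*(1/176)*235 - 921 = 0 - 921 = -921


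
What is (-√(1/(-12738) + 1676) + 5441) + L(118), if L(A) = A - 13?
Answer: 5546 - √271942122606/12738 ≈ 5505.1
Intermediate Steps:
L(A) = -13 + A
(-√(1/(-12738) + 1676) + 5441) + L(118) = (-√(1/(-12738) + 1676) + 5441) + (-13 + 118) = (-√(-1/12738 + 1676) + 5441) + 105 = (-√(21348887/12738) + 5441) + 105 = (-√271942122606/12738 + 5441) + 105 = (5441 - √271942122606/12738) + 105 = 5546 - √271942122606/12738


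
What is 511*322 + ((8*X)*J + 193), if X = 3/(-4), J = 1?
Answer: 164729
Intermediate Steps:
X = -¾ (X = 3*(-¼) = -¾ ≈ -0.75000)
511*322 + ((8*X)*J + 193) = 511*322 + ((8*(-¾))*1 + 193) = 164542 + (-6*1 + 193) = 164542 + (-6 + 193) = 164542 + 187 = 164729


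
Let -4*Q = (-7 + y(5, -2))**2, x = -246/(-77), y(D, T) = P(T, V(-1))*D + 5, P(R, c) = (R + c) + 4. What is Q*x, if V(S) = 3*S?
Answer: -861/22 ≈ -39.136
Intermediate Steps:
P(R, c) = 4 + R + c
y(D, T) = 5 + D*(1 + T) (y(D, T) = (4 + T + 3*(-1))*D + 5 = (4 + T - 3)*D + 5 = (1 + T)*D + 5 = D*(1 + T) + 5 = 5 + D*(1 + T))
x = 246/77 (x = -246*(-1/77) = 246/77 ≈ 3.1948)
Q = -49/4 (Q = -(-7 + (5 + 5*(1 - 2)))**2/4 = -(-7 + (5 + 5*(-1)))**2/4 = -(-7 + (5 - 5))**2/4 = -(-7 + 0)**2/4 = -1/4*(-7)**2 = -1/4*49 = -49/4 ≈ -12.250)
Q*x = -49/4*246/77 = -861/22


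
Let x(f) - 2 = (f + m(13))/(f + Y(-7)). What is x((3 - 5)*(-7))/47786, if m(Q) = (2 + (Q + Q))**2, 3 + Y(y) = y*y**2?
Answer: -67/7932476 ≈ -8.4463e-6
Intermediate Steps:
Y(y) = -3 + y**3 (Y(y) = -3 + y*y**2 = -3 + y**3)
m(Q) = (2 + 2*Q)**2
x(f) = 2 + (784 + f)/(-346 + f) (x(f) = 2 + (f + 4*(1 + 13)**2)/(f + (-3 + (-7)**3)) = 2 + (f + 4*14**2)/(f + (-3 - 343)) = 2 + (f + 4*196)/(f - 346) = 2 + (f + 784)/(-346 + f) = 2 + (784 + f)/(-346 + f))
x((3 - 5)*(-7))/47786 = ((92 + 3*((3 - 5)*(-7)))/(-346 + (3 - 5)*(-7)))/47786 = ((92 + 3*(-2*(-7)))/(-346 - 2*(-7)))*(1/47786) = ((92 + 3*14)/(-346 + 14))*(1/47786) = ((92 + 42)/(-332))*(1/47786) = -1/332*134*(1/47786) = -67/166*1/47786 = -67/7932476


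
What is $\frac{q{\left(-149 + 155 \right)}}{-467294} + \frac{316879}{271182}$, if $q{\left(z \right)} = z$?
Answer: $\frac{74037014167}{63360860754} \approx 1.1685$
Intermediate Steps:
$\frac{q{\left(-149 + 155 \right)}}{-467294} + \frac{316879}{271182} = \frac{-149 + 155}{-467294} + \frac{316879}{271182} = 6 \left(- \frac{1}{467294}\right) + 316879 \cdot \frac{1}{271182} = - \frac{3}{233647} + \frac{316879}{271182} = \frac{74037014167}{63360860754}$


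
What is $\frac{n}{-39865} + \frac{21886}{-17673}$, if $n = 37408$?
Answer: $- \frac{219085282}{100647735} \approx -2.1768$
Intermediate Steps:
$\frac{n}{-39865} + \frac{21886}{-17673} = \frac{37408}{-39865} + \frac{21886}{-17673} = 37408 \left(- \frac{1}{39865}\right) + 21886 \left(- \frac{1}{17673}\right) = - \frac{5344}{5695} - \frac{21886}{17673} = - \frac{219085282}{100647735}$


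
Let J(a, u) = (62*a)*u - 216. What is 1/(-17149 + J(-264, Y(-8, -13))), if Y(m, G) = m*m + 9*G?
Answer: 1/850139 ≈ 1.1763e-6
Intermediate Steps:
Y(m, G) = m² + 9*G
J(a, u) = -216 + 62*a*u (J(a, u) = 62*a*u - 216 = -216 + 62*a*u)
1/(-17149 + J(-264, Y(-8, -13))) = 1/(-17149 + (-216 + 62*(-264)*((-8)² + 9*(-13)))) = 1/(-17149 + (-216 + 62*(-264)*(64 - 117))) = 1/(-17149 + (-216 + 62*(-264)*(-53))) = 1/(-17149 + (-216 + 867504)) = 1/(-17149 + 867288) = 1/850139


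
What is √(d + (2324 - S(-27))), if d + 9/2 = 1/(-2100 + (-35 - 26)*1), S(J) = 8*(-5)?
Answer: √44074705754/4322 ≈ 48.575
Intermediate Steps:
S(J) = -40
d = -19451/4322 (d = -9/2 + 1/(-2100 + (-35 - 26)*1) = -9/2 + 1/(-2100 - 61*1) = -9/2 + 1/(-2100 - 61) = -9/2 + 1/(-2161) = -9/2 - 1/2161 = -19451/4322 ≈ -4.5005)
√(d + (2324 - S(-27))) = √(-19451/4322 + (2324 - 1*(-40))) = √(-19451/4322 + (2324 + 40)) = √(-19451/4322 + 2364) = √(10197757/4322) = √44074705754/4322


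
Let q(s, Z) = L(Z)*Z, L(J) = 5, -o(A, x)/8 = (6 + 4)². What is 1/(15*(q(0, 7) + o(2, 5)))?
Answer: -1/11475 ≈ -8.7146e-5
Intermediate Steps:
o(A, x) = -800 (o(A, x) = -8*(6 + 4)² = -8*10² = -8*100 = -800)
q(s, Z) = 5*Z
1/(15*(q(0, 7) + o(2, 5))) = 1/(15*(5*7 - 800)) = 1/(15*(35 - 800)) = 1/(15*(-765)) = 1/(-11475) = -1/11475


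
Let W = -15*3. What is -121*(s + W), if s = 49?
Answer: -484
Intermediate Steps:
W = -45
-121*(s + W) = -121*(49 - 45) = -121*4 = -484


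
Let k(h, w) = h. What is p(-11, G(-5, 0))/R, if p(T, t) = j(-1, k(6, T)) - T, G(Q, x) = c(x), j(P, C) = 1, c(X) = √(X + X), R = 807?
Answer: 4/269 ≈ 0.014870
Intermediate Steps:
c(X) = √2*√X (c(X) = √(2*X) = √2*√X)
G(Q, x) = √2*√x
p(T, t) = 1 - T
p(-11, G(-5, 0))/R = (1 - 1*(-11))/807 = (1 + 11)*(1/807) = 12*(1/807) = 4/269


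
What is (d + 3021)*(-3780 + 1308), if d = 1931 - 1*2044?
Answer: -7188576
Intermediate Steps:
d = -113 (d = 1931 - 2044 = -113)
(d + 3021)*(-3780 + 1308) = (-113 + 3021)*(-3780 + 1308) = 2908*(-2472) = -7188576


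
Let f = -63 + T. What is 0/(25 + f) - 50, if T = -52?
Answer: -50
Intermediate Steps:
f = -115 (f = -63 - 52 = -115)
0/(25 + f) - 50 = 0/(25 - 115) - 50 = 0/(-90) - 50 = 0*(-1/90) - 50 = 0 - 50 = -50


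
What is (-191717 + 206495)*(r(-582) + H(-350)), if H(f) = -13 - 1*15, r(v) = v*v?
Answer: 5005249488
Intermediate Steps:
r(v) = v²
H(f) = -28 (H(f) = -13 - 15 = -28)
(-191717 + 206495)*(r(-582) + H(-350)) = (-191717 + 206495)*((-582)² - 28) = 14778*(338724 - 28) = 14778*338696 = 5005249488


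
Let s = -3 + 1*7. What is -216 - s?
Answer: -220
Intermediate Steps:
s = 4 (s = -3 + 7 = 4)
-216 - s = -216 - 1*4 = -216 - 4 = -220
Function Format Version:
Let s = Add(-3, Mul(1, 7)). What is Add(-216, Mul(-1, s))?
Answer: -220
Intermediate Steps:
s = 4 (s = Add(-3, 7) = 4)
Add(-216, Mul(-1, s)) = Add(-216, Mul(-1, 4)) = Add(-216, -4) = -220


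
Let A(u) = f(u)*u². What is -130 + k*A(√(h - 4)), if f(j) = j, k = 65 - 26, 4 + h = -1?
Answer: -130 - 1053*I ≈ -130.0 - 1053.0*I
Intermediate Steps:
h = -5 (h = -4 - 1 = -5)
k = 39
A(u) = u³ (A(u) = u*u² = u³)
-130 + k*A(√(h - 4)) = -130 + 39*(√(-5 - 4))³ = -130 + 39*(√(-9))³ = -130 + 39*(3*I)³ = -130 + 39*(-27*I) = -130 - 1053*I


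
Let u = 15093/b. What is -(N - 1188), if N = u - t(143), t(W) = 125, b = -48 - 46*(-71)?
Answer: 4210141/3218 ≈ 1308.3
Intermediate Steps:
b = 3218 (b = -48 + 3266 = 3218)
u = 15093/3218 ≈ 4.6902
N = -387157/3218 (N = 15093/3218 - 1*125 = 15093/3218 - 125 = -387157/3218 ≈ -120.31)
-(N - 1188) = -(-387157/3218 - 1188) = -1*(-4210141/3218) = 4210141/3218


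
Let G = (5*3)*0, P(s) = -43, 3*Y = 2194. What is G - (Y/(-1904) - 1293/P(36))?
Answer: -3645637/122808 ≈ -29.686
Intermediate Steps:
Y = 2194/3 (Y = (⅓)*2194 = 2194/3 ≈ 731.33)
G = 0 (G = 15*0 = 0)
G - (Y/(-1904) - 1293/P(36)) = 0 - ((2194/3)/(-1904) - 1293/(-43)) = 0 - ((2194/3)*(-1/1904) - 1293*(-1/43)) = 0 - (-1097/2856 + 1293/43) = 0 - 1*3645637/122808 = 0 - 3645637/122808 = -3645637/122808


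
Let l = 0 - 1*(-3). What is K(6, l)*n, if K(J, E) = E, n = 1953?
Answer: 5859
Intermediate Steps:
l = 3 (l = 0 + 3 = 3)
K(6, l)*n = 3*1953 = 5859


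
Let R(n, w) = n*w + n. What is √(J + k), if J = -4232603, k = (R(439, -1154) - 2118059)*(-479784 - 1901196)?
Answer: √6248225388877 ≈ 2.4996e+6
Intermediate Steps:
R(n, w) = n + n*w
k = 6248229621480 (k = (439*(1 - 1154) - 2118059)*(-479784 - 1901196) = (439*(-1153) - 2118059)*(-2380980) = (-506167 - 2118059)*(-2380980) = -2624226*(-2380980) = 6248229621480)
√(J + k) = √(-4232603 + 6248229621480) = √6248225388877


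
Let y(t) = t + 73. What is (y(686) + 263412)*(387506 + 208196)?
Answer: 157367193042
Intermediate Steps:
y(t) = 73 + t
(y(686) + 263412)*(387506 + 208196) = ((73 + 686) + 263412)*(387506 + 208196) = (759 + 263412)*595702 = 264171*595702 = 157367193042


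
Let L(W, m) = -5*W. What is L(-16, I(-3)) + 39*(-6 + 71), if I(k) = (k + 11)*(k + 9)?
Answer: 2615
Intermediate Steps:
I(k) = (9 + k)*(11 + k) (I(k) = (11 + k)*(9 + k) = (9 + k)*(11 + k))
L(-16, I(-3)) + 39*(-6 + 71) = -5*(-16) + 39*(-6 + 71) = 80 + 39*65 = 80 + 2535 = 2615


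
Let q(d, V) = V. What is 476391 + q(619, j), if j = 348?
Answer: 476739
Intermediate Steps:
476391 + q(619, j) = 476391 + 348 = 476739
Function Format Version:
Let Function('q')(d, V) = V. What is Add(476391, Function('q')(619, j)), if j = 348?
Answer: 476739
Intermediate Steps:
Add(476391, Function('q')(619, j)) = Add(476391, 348) = 476739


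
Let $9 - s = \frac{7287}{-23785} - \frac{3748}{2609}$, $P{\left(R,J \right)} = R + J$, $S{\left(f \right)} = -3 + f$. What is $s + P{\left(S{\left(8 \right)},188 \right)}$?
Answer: $\frac{12643281093}{62055065} \approx 203.74$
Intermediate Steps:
$P{\left(R,J \right)} = J + R$
$s = \frac{666653548}{62055065}$ ($s = 9 - \left(\frac{7287}{-23785} - \frac{3748}{2609}\right) = 9 - \left(7287 \left(- \frac{1}{23785}\right) - \frac{3748}{2609}\right) = 9 - \left(- \frac{7287}{23785} - \frac{3748}{2609}\right) = 9 - - \frac{108157963}{62055065} = 9 + \frac{108157963}{62055065} = \frac{666653548}{62055065} \approx 10.743$)
$s + P{\left(S{\left(8 \right)},188 \right)} = \frac{666653548}{62055065} + \left(188 + \left(-3 + 8\right)\right) = \frac{666653548}{62055065} + \left(188 + 5\right) = \frac{666653548}{62055065} + 193 = \frac{12643281093}{62055065}$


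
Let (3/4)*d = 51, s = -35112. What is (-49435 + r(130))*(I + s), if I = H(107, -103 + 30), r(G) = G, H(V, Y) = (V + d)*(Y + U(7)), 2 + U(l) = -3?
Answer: 2404210410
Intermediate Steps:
U(l) = -5 (U(l) = -2 - 3 = -5)
d = 68 (d = (4/3)*51 = 68)
H(V, Y) = (-5 + Y)*(68 + V) (H(V, Y) = (V + 68)*(Y - 5) = (68 + V)*(-5 + Y) = (-5 + Y)*(68 + V))
I = -13650 (I = -340 - 5*107 + 68*(-103 + 30) + 107*(-103 + 30) = -340 - 535 + 68*(-73) + 107*(-73) = -340 - 535 - 4964 - 7811 = -13650)
(-49435 + r(130))*(I + s) = (-49435 + 130)*(-13650 - 35112) = -49305*(-48762) = 2404210410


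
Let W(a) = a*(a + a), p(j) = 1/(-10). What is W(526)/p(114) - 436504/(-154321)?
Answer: -853937903416/154321 ≈ -5.5335e+6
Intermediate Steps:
p(j) = -⅒
W(a) = 2*a² (W(a) = a*(2*a) = 2*a²)
W(526)/p(114) - 436504/(-154321) = (2*526²)/(-⅒) - 436504/(-154321) = (2*276676)*(-10) - 436504*(-1/154321) = 553352*(-10) + 436504/154321 = -5533520 + 436504/154321 = -853937903416/154321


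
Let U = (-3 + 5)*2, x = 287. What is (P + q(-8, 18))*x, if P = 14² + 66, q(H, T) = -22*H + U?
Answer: 126854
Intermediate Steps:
U = 4 (U = 2*2 = 4)
q(H, T) = 4 - 22*H (q(H, T) = -22*H + 4 = 4 - 22*H)
P = 262 (P = 196 + 66 = 262)
(P + q(-8, 18))*x = (262 + (4 - 22*(-8)))*287 = (262 + (4 + 176))*287 = (262 + 180)*287 = 442*287 = 126854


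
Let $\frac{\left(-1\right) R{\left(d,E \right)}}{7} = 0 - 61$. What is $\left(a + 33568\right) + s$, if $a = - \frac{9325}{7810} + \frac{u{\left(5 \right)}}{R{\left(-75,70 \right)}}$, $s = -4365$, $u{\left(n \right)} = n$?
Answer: $\frac{19476853177}{666974} \approx 29202.0$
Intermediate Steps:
$R{\left(d,E \right)} = 427$ ($R{\left(d,E \right)} = - 7 \left(0 - 61\right) = \left(-7\right) \left(-61\right) = 427$)
$a = - \frac{788545}{666974}$ ($a = - \frac{9325}{7810} + \frac{5}{427} = \left(-9325\right) \frac{1}{7810} + 5 \cdot \frac{1}{427} = - \frac{1865}{1562} + \frac{5}{427} = - \frac{788545}{666974} \approx -1.1823$)
$\left(a + 33568\right) + s = \left(- \frac{788545}{666974} + 33568\right) - 4365 = \frac{22388194687}{666974} - 4365 = \frac{19476853177}{666974}$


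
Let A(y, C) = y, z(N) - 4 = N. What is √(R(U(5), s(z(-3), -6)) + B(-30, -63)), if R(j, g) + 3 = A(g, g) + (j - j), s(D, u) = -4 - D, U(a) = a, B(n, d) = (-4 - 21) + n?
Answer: 3*I*√7 ≈ 7.9373*I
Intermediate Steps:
B(n, d) = -25 + n
z(N) = 4 + N
R(j, g) = -3 + g (R(j, g) = -3 + (g + (j - j)) = -3 + (g + 0) = -3 + g)
√(R(U(5), s(z(-3), -6)) + B(-30, -63)) = √((-3 + (-4 - (4 - 3))) + (-25 - 30)) = √((-3 + (-4 - 1*1)) - 55) = √((-3 + (-4 - 1)) - 55) = √((-3 - 5) - 55) = √(-8 - 55) = √(-63) = 3*I*√7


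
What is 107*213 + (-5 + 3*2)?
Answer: 22792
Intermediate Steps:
107*213 + (-5 + 3*2) = 22791 + (-5 + 6) = 22791 + 1 = 22792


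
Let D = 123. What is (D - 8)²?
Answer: 13225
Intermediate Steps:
(D - 8)² = (123 - 8)² = 115² = 13225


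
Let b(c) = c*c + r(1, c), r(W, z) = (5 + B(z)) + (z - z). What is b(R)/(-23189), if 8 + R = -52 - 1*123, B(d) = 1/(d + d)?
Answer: -12258803/8487174 ≈ -1.4444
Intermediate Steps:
B(d) = 1/(2*d)
r(W, z) = 5 + 1/(2*z) (r(W, z) = (5 + 1/(2*z)) + (z - z) = (5 + 1/(2*z)) + 0 = 5 + 1/(2*z))
R = -183 (R = -8 + (-52 - 1*123) = -8 + (-52 - 123) = -8 - 175 = -183)
b(c) = 5 + c² + 1/(2*c) (b(c) = c*c + (5 + 1/(2*c)) = c² + (5 + 1/(2*c)) = 5 + c² + 1/(2*c))
b(R)/(-23189) = (5 + (-183)² + (½)/(-183))/(-23189) = (5 + 33489 + (½)*(-1/183))*(-1/23189) = (5 + 33489 - 1/366)*(-1/23189) = (12258803/366)*(-1/23189) = -12258803/8487174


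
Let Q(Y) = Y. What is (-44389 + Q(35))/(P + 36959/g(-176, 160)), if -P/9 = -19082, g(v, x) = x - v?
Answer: -14902944/57740927 ≈ -0.25810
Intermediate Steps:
P = 171738 (P = -9*(-19082) = 171738)
(-44389 + Q(35))/(P + 36959/g(-176, 160)) = (-44389 + 35)/(171738 + 36959/(160 - 1*(-176))) = -44354/(171738 + 36959/(160 + 176)) = -44354/(171738 + 36959/336) = -44354/57740927/336 = -44354*336/57740927 = -14902944/57740927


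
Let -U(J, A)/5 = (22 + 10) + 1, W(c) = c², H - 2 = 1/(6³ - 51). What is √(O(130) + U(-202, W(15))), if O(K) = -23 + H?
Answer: I*√5063685/165 ≈ 13.638*I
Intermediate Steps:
H = 331/165 (H = 2 + 1/(6³ - 51) = 2 + 1/(216 - 51) = 2 + 1/165 = 331/165 ≈ 2.0061)
O(K) = -3464/165 (O(K) = -23 + 331/165 = -3464/165)
U(J, A) = -165 (U(J, A) = -5*((22 + 10) + 1) = -5*(32 + 1) = -5*33 = -165)
√(O(130) + U(-202, W(15))) = √(-3464/165 - 165) = √(-30689/165) = I*√5063685/165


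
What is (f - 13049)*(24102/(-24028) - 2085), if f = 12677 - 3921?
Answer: 107587907613/12014 ≈ 8.9552e+6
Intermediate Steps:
f = 8756
(f - 13049)*(24102/(-24028) - 2085) = (8756 - 13049)*(24102/(-24028) - 2085) = -4293*(24102*(-1/24028) - 2085) = -4293*(-12051/12014 - 2085) = -4293*(-25061241/12014) = 107587907613/12014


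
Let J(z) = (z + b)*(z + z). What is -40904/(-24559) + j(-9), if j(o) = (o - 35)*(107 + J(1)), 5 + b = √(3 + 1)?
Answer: -111260484/24559 ≈ -4530.3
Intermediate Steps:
b = -3 (b = -5 + √(3 + 1) = -5 + √4 = -5 + 2 = -3)
J(z) = 2*z*(-3 + z) (J(z) = (z - 3)*(z + z) = (-3 + z)*(2*z) = 2*z*(-3 + z))
j(o) = -3605 + 103*o (j(o) = (o - 35)*(107 + 2*1*(-3 + 1)) = (-35 + o)*(107 + 2*1*(-2)) = (-35 + o)*(107 - 4) = (-35 + o)*103 = -3605 + 103*o)
-40904/(-24559) + j(-9) = -40904/(-24559) + (-3605 + 103*(-9)) = -40904*(-1/24559) + (-3605 - 927) = 40904/24559 - 4532 = -111260484/24559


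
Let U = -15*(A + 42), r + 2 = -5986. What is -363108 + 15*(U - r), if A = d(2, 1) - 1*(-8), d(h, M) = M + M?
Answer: -284988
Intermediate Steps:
d(h, M) = 2*M
r = -5988 (r = -2 - 5986 = -5988)
A = 10 (A = 2*1 - 1*(-8) = 2 + 8 = 10)
U = -780 (U = -15*(10 + 42) = -15*52 = -780)
-363108 + 15*(U - r) = -363108 + 15*(-780 - 1*(-5988)) = -363108 + 15*(-780 + 5988) = -363108 + 15*5208 = -363108 + 78120 = -284988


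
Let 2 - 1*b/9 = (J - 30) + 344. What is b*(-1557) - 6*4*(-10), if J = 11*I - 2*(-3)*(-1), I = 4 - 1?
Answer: 4750647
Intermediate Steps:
I = 3
J = 27 (J = 11*3 - 2*(-3)*(-1) = 33 + 6*(-1) = 33 - 6 = 27)
b = -3051 (b = 18 - 9*((27 - 30) + 344) = 18 - 9*(-3 + 344) = 18 - 9*341 = 18 - 3069 = -3051)
b*(-1557) - 6*4*(-10) = -3051*(-1557) - 6*4*(-10) = 4750407 - 24*(-10) = 4750407 + 240 = 4750647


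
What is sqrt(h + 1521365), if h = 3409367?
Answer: 2*sqrt(1232683) ≈ 2220.5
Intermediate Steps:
sqrt(h + 1521365) = sqrt(3409367 + 1521365) = sqrt(4930732) = 2*sqrt(1232683)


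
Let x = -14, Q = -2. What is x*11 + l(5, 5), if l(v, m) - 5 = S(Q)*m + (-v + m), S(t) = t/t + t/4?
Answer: -293/2 ≈ -146.50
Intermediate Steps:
S(t) = 1 + t/4 (S(t) = 1 + t*(¼) = 1 + t/4)
l(v, m) = 5 - v + 3*m/2 (l(v, m) = 5 + ((1 + (¼)*(-2))*m + (-v + m)) = 5 + ((1 - ½)*m + (m - v)) = 5 + (m/2 + (m - v)) = 5 + (-v + 3*m/2) = 5 - v + 3*m/2)
x*11 + l(5, 5) = -14*11 + (5 - 1*5 + (3/2)*5) = -154 + (5 - 5 + 15/2) = -154 + 15/2 = -293/2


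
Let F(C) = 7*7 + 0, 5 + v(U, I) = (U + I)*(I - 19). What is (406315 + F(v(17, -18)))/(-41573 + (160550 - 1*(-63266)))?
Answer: 406364/182243 ≈ 2.2298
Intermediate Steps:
v(U, I) = -5 + (-19 + I)*(I + U) (v(U, I) = -5 + (U + I)*(I - 19) = -5 + (I + U)*(-19 + I) = -5 + (-19 + I)*(I + U))
F(C) = 49 (F(C) = 49 + 0 = 49)
(406315 + F(v(17, -18)))/(-41573 + (160550 - 1*(-63266))) = (406315 + 49)/(-41573 + (160550 - 1*(-63266))) = 406364/(-41573 + (160550 + 63266)) = 406364/(-41573 + 223816) = 406364/182243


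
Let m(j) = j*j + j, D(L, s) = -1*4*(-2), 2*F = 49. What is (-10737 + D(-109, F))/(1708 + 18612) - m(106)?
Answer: -230480169/20320 ≈ -11343.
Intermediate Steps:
F = 49/2 (F = (½)*49 = 49/2 ≈ 24.500)
D(L, s) = 8 (D(L, s) = -4*(-2) = 8)
m(j) = j + j² (m(j) = j² + j = j + j²)
(-10737 + D(-109, F))/(1708 + 18612) - m(106) = (-10737 + 8)/(1708 + 18612) - 106*(1 + 106) = -10729/20320 - 106*107 = -10729*1/20320 - 1*11342 = -10729/20320 - 11342 = -230480169/20320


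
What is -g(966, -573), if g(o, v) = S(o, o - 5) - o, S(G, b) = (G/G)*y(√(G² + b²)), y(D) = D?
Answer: 966 - √1856677 ≈ -396.60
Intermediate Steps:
S(G, b) = √(G² + b²) (S(G, b) = (G/G)*√(G² + b²) = 1*√(G² + b²) = √(G² + b²))
g(o, v) = √(o² + (-5 + o)²) - o (g(o, v) = √(o² + (o - 5)²) - o = √(o² + (-5 + o)²) - o)
-g(966, -573) = -(√(966² + (-5 + 966)²) - 1*966) = -(√(933156 + 961²) - 966) = -(√(933156 + 923521) - 966) = -(√1856677 - 966) = -(-966 + √1856677) = 966 - √1856677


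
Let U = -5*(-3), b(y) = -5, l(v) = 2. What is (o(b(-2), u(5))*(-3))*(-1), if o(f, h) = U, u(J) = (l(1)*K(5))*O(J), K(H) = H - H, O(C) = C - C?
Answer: 45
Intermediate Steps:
O(C) = 0
K(H) = 0
U = 15
u(J) = 0 (u(J) = (2*0)*0 = 0*0 = 0)
o(f, h) = 15
(o(b(-2), u(5))*(-3))*(-1) = (15*(-3))*(-1) = -45*(-1) = 45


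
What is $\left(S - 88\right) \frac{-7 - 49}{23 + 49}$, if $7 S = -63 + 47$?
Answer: $\frac{632}{9} \approx 70.222$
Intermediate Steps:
$S = - \frac{16}{7}$ ($S = \frac{-63 + 47}{7} = \frac{1}{7} \left(-16\right) = - \frac{16}{7} \approx -2.2857$)
$\left(S - 88\right) \frac{-7 - 49}{23 + 49} = \left(- \frac{16}{7} - 88\right) \frac{-7 - 49}{23 + 49} = - \frac{632 \left(- \frac{56}{72}\right)}{7} = - \frac{632 \left(\left(-56\right) \frac{1}{72}\right)}{7} = \left(- \frac{632}{7}\right) \left(- \frac{7}{9}\right) = \frac{632}{9}$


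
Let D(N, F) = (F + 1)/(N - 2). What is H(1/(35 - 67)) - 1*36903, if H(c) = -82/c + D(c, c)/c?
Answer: -2227143/65 ≈ -34264.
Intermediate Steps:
D(N, F) = (1 + F)/(-2 + N)
H(c) = -82/c + (1 + c)/(c*(-2 + c)) (H(c) = -82/c + ((1 + c)/(-2 + c))/c = -82/c + (1 + c)/(c*(-2 + c)))
H(1/(35 - 67)) - 1*36903 = 3*(55 - 27/(35 - 67))/((1/(35 - 67))*(-2 + 1/(35 - 67))) - 1*36903 = 3*(55 - 27/(-32))/((1/(-32))*(-2 + 1/(-32))) - 36903 = 3*(55 - 27*(-1/32))/((-1/32)*(-2 - 1/32)) - 36903 = 3*(-32)*(55 + 27/32)/(-65/32) - 36903 = 3*(-32)*(-32/65)*(1787/32) - 36903 = 171552/65 - 36903 = -2227143/65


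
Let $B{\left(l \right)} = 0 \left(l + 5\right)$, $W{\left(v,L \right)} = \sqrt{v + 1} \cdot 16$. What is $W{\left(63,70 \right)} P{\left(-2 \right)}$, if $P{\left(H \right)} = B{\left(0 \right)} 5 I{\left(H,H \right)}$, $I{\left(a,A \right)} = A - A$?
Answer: $0$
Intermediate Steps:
$W{\left(v,L \right)} = 16 \sqrt{1 + v}$ ($W{\left(v,L \right)} = \sqrt{1 + v} 16 = 16 \sqrt{1 + v}$)
$I{\left(a,A \right)} = 0$
$B{\left(l \right)} = 0$ ($B{\left(l \right)} = 0 \left(5 + l\right) = 0$)
$P{\left(H \right)} = 0$ ($P{\left(H \right)} = 0 \cdot 5 \cdot 0 = 0 \cdot 0 = 0$)
$W{\left(63,70 \right)} P{\left(-2 \right)} = 16 \sqrt{1 + 63} \cdot 0 = 16 \sqrt{64} \cdot 0 = 16 \cdot 8 \cdot 0 = 128 \cdot 0 = 0$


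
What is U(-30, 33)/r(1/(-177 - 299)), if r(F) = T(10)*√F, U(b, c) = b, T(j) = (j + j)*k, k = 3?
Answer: I*√119 ≈ 10.909*I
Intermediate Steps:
T(j) = 6*j (T(j) = (j + j)*3 = (2*j)*3 = 6*j)
r(F) = 60*√F (r(F) = (6*10)*√F = 60*√F)
U(-30, 33)/r(1/(-177 - 299)) = -30*(-I*√119/30) = -(-1)*I*√119 = I*√119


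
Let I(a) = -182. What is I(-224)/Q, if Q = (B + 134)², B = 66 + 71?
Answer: -182/73441 ≈ -0.0024782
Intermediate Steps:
B = 137
Q = 73441 (Q = (137 + 134)² = 271² = 73441)
I(-224)/Q = -182/73441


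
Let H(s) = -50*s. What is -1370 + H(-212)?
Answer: 9230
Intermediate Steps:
-1370 + H(-212) = -1370 - 50*(-212) = -1370 + 10600 = 9230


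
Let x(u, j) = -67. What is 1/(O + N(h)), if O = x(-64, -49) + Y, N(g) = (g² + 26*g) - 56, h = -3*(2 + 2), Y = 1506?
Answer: 1/1215 ≈ 0.00082305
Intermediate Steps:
h = -12 (h = -3*4 = -12)
N(g) = -56 + g² + 26*g
O = 1439 (O = -67 + 1506 = 1439)
1/(O + N(h)) = 1/(1439 + (-56 + (-12)² + 26*(-12))) = 1/(1439 + (-56 + 144 - 312)) = 1/(1439 - 224) = 1/1215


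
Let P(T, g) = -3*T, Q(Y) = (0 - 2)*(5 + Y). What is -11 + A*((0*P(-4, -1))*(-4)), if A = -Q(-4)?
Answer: -11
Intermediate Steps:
Q(Y) = -10 - 2*Y (Q(Y) = -2*(5 + Y) = -10 - 2*Y)
A = 2 (A = -(-10 - 2*(-4)) = -(-10 + 8) = -1*(-2) = 2)
-11 + A*((0*P(-4, -1))*(-4)) = -11 + 2*((0*(-3*(-4)))*(-4)) = -11 + 2*((0*12)*(-4)) = -11 + 2*(0*(-4)) = -11 + 2*0 = -11 + 0 = -11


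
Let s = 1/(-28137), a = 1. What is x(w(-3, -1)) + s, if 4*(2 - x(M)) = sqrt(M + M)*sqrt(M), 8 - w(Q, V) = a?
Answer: 56273/28137 - 7*sqrt(2)/4 ≈ -0.47491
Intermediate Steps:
s = -1/28137 ≈ -3.5540e-5
w(Q, V) = 7 (w(Q, V) = 8 - 1*1 = 8 - 1 = 7)
x(M) = 2 - M*sqrt(2)/4 (x(M) = 2 - sqrt(M + M)*sqrt(M)/4 = 2 - sqrt(2*M)*sqrt(M)/4 = 2 - sqrt(2)*sqrt(M)*sqrt(M)/4 = 2 - M*sqrt(2)/4)
x(w(-3, -1)) + s = (2 - 1/4*7*sqrt(2)) - 1/28137 = (2 - 7*sqrt(2)/4) - 1/28137 = 56273/28137 - 7*sqrt(2)/4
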